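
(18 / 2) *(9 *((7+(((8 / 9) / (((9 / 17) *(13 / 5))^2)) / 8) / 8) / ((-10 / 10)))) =-6906481 / 12168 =-567.59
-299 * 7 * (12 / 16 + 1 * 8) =-73255 / 4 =-18313.75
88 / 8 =11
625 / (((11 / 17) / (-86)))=-913750 / 11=-83068.18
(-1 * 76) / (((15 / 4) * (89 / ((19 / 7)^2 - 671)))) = 9885472 / 65415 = 151.12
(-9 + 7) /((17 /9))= -18 /17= -1.06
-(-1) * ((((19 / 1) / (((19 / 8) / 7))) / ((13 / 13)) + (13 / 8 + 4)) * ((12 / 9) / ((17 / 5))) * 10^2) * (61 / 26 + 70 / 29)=448625 / 39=11503.21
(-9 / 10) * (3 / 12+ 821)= -5913 / 8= -739.12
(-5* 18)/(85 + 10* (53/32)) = -0.89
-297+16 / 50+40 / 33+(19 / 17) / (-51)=-70452154 / 238425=-295.49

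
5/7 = 0.71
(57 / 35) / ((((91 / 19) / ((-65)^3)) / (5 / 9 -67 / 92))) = 16127.42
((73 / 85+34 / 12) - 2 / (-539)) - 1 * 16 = -3382283 / 274890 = -12.30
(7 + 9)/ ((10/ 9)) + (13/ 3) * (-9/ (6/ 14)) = -76.60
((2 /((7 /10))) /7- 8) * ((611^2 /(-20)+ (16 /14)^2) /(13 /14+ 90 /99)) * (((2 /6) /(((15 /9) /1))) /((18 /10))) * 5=12474768218 /291207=42838.15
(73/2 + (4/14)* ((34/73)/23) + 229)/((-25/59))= -626.59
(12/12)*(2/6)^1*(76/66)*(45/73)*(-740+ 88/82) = -5756240/32923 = -174.84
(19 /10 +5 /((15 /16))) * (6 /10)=217 /50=4.34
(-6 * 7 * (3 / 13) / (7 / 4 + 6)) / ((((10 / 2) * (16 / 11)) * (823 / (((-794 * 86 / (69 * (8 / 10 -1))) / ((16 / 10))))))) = -19717005 / 30513548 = -0.65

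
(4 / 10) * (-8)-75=-391 / 5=-78.20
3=3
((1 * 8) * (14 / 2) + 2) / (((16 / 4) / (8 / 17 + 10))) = 2581 / 17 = 151.82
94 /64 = 47 /32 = 1.47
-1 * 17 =-17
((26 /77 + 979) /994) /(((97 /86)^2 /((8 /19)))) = 2230899856 /6841387399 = 0.33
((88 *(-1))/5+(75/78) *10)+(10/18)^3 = -370226/47385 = -7.81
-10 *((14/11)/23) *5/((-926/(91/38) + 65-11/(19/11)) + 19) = 1210300/135189791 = 0.01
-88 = -88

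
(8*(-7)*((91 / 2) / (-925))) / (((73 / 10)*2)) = 2548 / 13505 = 0.19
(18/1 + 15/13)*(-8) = -1992/13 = -153.23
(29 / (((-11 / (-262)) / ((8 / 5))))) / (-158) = -30392 / 4345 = -6.99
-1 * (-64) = 64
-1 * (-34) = 34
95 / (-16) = -95 / 16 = -5.94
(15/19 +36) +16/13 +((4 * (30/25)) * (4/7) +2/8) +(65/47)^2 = 42.93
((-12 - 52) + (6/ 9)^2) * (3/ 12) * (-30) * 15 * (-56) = -400400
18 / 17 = 1.06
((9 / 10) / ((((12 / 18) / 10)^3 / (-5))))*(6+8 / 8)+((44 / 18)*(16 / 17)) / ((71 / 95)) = -2309678495 / 21726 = -106309.42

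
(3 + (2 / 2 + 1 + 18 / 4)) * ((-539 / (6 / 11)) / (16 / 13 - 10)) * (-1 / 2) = -77077 / 144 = -535.26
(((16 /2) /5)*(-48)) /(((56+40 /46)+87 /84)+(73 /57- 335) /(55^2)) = -8528002560 /6417650507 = -1.33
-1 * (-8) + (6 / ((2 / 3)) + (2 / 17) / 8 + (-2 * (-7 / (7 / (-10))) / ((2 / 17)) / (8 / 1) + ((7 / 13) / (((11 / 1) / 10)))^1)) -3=-16399 / 2431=-6.75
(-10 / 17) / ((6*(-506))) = 5 / 25806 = 0.00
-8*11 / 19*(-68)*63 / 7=53856 / 19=2834.53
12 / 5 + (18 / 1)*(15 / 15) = 102 / 5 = 20.40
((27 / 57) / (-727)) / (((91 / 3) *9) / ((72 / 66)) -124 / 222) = -0.00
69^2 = 4761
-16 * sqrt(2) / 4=-4 * sqrt(2)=-5.66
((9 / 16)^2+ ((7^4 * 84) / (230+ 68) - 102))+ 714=49171749 / 38144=1289.11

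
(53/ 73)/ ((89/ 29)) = 0.24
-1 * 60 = -60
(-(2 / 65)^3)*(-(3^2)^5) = 472392 / 274625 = 1.72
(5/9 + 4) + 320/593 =27193/5337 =5.10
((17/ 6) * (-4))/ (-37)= 34/ 111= 0.31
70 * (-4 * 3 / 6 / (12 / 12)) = -140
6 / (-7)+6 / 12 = -5 / 14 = -0.36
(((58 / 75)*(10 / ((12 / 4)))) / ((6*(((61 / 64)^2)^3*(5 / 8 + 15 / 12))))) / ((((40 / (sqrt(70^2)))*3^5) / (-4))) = -223200860438528 / 25351888213689075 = -0.01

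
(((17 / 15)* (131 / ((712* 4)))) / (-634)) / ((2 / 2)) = -2227 / 27084480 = -0.00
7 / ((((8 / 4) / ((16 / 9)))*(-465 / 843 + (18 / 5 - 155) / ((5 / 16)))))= -393400 / 30666123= -0.01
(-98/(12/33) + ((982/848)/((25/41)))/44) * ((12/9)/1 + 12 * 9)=-29460.61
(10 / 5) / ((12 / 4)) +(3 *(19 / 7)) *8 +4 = 1466 / 21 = 69.81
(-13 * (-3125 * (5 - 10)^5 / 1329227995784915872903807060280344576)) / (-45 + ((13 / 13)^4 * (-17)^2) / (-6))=29296875 / 28578401909375691267431851796027408384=0.00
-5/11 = -0.45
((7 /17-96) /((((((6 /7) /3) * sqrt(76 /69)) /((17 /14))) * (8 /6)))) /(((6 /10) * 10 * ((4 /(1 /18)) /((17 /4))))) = -27625 * sqrt(1311) /350208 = -2.86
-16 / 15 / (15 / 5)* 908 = -14528 / 45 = -322.84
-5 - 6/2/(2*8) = -83/16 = -5.19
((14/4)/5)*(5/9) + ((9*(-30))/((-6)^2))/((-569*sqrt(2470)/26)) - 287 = -5159/18 + 3*sqrt(2470)/21622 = -286.60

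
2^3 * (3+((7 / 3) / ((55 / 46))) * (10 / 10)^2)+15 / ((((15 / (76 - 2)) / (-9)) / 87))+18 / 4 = -19106303 / 330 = -57897.89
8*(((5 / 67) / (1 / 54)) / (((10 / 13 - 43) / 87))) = -271440 / 4087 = -66.42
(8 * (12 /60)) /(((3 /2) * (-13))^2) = 32 /7605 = 0.00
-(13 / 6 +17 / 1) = -115 / 6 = -19.17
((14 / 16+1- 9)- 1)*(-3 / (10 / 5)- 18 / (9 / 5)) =1495 / 16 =93.44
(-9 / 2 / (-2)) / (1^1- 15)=-9 / 56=-0.16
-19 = -19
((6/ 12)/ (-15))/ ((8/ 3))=-1/ 80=-0.01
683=683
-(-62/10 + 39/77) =2192/385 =5.69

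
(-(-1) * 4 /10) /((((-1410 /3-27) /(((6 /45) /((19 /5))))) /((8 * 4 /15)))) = -128 /2124675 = -0.00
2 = 2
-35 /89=-0.39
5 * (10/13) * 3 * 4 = 600/13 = 46.15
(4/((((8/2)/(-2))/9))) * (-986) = 17748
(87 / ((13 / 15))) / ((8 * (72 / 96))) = 435 / 26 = 16.73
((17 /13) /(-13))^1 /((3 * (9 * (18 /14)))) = -119 /41067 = -0.00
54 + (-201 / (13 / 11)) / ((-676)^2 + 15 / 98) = 31437914748 / 582187619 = 54.00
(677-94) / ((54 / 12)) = 1166 / 9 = 129.56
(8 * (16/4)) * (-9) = -288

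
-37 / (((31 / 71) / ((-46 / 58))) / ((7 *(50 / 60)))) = 2114735 / 5394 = 392.05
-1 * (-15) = 15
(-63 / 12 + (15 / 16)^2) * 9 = -10071 / 256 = -39.34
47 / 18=2.61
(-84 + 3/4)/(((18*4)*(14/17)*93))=-629/41664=-0.02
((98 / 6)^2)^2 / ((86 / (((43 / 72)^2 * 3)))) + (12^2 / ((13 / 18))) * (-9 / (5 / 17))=-94903280341 / 18195840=-5215.66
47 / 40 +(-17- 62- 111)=-7553 / 40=-188.82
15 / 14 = 1.07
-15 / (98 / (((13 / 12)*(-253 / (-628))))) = -16445 / 246176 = -0.07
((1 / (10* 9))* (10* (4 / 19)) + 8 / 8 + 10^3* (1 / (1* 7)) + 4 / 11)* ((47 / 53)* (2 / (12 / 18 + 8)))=89265361 / 3024021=29.52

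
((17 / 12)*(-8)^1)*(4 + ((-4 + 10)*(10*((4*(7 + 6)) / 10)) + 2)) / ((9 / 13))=-46852 / 9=-5205.78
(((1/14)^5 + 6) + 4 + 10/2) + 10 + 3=15059073/537824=28.00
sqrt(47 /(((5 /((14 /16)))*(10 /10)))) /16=0.18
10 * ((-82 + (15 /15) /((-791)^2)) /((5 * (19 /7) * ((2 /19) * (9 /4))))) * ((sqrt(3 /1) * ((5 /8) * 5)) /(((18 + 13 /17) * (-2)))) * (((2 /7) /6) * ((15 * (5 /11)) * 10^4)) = 119458.63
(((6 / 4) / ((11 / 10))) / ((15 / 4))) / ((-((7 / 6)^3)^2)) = -186624 / 1294139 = -0.14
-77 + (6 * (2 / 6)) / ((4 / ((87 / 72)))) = -3667 / 48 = -76.40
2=2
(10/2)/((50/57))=57/10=5.70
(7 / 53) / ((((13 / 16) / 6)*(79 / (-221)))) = -11424 / 4187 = -2.73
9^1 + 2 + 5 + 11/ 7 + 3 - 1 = 137/ 7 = 19.57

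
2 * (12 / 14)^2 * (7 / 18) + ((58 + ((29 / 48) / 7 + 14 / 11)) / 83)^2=101907614209 / 94106605824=1.08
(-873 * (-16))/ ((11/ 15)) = 19047.27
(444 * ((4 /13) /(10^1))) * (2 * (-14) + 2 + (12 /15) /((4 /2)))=-113664 /325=-349.74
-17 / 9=-1.89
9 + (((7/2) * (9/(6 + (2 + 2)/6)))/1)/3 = 423/40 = 10.58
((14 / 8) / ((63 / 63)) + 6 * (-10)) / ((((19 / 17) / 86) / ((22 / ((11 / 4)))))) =-681292 / 19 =-35857.47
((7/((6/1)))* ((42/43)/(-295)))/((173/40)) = -392/438901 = -0.00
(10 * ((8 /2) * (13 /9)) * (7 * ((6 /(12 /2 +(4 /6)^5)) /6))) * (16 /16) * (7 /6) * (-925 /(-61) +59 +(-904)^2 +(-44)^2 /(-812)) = 16577337355488 /263581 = 62892762.97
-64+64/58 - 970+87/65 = -1944487/1885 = -1031.56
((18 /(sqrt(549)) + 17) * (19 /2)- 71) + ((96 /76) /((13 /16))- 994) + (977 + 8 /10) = 57 * sqrt(61) /61 + 187361 /2470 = 83.15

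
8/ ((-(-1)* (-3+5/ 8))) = -64/ 19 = -3.37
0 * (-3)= 0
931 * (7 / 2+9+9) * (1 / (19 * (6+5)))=2107 / 22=95.77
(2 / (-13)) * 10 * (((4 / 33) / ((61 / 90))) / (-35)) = 480 / 61061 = 0.01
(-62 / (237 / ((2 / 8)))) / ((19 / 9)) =-93 / 3002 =-0.03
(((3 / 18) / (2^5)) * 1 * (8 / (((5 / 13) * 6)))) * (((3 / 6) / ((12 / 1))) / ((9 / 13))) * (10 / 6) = 169 / 93312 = 0.00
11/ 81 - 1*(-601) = 48692/ 81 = 601.14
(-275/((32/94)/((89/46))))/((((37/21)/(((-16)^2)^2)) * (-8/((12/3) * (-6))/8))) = -1187356262400/851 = -1395248251.94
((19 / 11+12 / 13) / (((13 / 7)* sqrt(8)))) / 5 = 2653* sqrt(2) / 37180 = 0.10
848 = 848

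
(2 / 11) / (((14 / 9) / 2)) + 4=326 / 77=4.23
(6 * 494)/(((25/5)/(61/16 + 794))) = 1891773/4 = 472943.25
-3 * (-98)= 294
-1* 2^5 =-32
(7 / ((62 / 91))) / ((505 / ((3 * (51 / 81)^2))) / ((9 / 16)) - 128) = 14161 / 864032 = 0.02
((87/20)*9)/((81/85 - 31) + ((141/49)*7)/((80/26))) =-186354/111863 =-1.67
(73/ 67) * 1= 73/ 67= 1.09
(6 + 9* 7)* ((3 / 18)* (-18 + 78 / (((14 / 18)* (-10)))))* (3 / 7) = -67689 / 490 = -138.14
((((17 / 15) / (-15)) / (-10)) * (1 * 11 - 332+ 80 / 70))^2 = 1448791969 / 248062500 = 5.84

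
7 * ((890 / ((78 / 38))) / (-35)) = -3382 / 39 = -86.72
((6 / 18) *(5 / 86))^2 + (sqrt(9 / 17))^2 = 599501 / 1131588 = 0.53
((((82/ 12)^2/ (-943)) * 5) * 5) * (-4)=1025/ 207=4.95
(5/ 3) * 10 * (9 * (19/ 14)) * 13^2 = 240825/ 7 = 34403.57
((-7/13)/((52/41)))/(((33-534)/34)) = 4879/169338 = 0.03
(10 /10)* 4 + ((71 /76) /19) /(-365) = 2108169 /527060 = 4.00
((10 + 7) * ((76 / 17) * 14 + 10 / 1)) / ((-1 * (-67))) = 1234 / 67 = 18.42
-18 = -18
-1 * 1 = -1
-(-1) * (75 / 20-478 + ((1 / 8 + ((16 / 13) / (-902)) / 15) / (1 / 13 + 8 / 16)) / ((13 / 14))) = -2501244641 / 5276700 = -474.02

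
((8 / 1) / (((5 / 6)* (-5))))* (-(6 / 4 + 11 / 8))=138 / 25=5.52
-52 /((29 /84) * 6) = -728 /29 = -25.10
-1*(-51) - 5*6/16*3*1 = 363/8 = 45.38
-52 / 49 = -1.06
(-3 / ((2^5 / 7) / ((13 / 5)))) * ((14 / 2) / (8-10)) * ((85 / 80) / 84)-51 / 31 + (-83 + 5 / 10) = -53374123 / 634880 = -84.07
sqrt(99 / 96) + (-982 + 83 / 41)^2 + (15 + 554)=sqrt(66) / 8 + 1615308530 / 1681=960922.21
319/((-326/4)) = -3.91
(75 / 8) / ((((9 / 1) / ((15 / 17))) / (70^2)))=153125 / 34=4503.68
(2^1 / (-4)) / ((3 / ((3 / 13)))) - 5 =-131 / 26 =-5.04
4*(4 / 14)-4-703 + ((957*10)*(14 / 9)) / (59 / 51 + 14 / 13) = 61771399 / 10367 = 5958.46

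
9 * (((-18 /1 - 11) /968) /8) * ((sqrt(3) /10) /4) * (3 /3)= -261 * sqrt(3) /309760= -0.00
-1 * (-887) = 887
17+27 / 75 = 434 / 25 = 17.36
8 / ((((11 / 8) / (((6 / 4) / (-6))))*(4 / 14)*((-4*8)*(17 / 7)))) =49 / 748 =0.07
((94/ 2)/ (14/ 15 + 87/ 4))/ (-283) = -2820/ 385163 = -0.01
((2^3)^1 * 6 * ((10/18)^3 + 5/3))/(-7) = -21440/1701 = -12.60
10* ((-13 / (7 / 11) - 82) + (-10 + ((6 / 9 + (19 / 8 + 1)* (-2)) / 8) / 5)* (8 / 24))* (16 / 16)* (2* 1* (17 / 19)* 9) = -18132047 / 1064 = -17041.40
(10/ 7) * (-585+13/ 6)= -17485/ 21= -832.62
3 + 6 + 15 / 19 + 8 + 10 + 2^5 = 1136 / 19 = 59.79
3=3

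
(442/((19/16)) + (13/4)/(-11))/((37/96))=964.97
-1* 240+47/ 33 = -7873/ 33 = -238.58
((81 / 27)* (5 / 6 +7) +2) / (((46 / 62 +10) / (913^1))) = 481151 / 222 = 2167.35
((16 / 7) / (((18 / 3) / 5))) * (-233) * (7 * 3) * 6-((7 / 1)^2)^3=-173569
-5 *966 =-4830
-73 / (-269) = 73 / 269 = 0.27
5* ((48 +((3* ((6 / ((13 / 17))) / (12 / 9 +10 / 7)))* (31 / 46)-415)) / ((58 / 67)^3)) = -9421267135465 / 3383632304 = -2784.36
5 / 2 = 2.50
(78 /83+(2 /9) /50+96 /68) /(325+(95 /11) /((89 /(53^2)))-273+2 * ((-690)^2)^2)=732253819 /140902462309802308425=0.00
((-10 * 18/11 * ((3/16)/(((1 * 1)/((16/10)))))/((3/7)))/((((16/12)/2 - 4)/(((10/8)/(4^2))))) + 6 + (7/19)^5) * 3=32816571045/1743173696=18.83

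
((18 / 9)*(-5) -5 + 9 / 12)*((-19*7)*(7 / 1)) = 53067 / 4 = 13266.75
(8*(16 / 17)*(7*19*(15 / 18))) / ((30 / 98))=417088 / 153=2726.07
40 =40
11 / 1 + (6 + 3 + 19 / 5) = 119 / 5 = 23.80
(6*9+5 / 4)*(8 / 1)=442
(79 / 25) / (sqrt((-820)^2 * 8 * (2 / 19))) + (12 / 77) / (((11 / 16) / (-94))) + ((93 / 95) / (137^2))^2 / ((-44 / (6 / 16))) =-1836151618588724319 / 86171344245509600 + 79 * sqrt(19) / 82000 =-21.30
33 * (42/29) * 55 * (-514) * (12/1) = -470186640/29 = -16213332.41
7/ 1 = 7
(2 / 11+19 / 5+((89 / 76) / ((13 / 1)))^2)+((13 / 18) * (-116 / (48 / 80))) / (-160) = 1762180943 / 362393460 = 4.86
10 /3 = 3.33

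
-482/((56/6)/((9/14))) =-6507/196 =-33.20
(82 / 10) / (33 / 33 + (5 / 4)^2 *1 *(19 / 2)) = 1312 / 2535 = 0.52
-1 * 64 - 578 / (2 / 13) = -3821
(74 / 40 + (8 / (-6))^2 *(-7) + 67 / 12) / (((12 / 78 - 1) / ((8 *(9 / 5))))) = 2132 / 25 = 85.28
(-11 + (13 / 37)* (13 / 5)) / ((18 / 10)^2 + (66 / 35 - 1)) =-32655 / 13357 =-2.44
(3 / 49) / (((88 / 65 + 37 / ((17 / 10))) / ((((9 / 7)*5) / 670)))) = 29835 / 1174145252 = 0.00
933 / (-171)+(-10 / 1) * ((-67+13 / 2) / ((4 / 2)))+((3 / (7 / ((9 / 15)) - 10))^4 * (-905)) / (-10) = 44427106 / 35625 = 1247.08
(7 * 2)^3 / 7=392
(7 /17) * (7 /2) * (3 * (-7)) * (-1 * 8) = 4116 /17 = 242.12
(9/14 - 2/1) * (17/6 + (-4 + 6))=-551/84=-6.56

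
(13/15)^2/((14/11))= 1859/3150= 0.59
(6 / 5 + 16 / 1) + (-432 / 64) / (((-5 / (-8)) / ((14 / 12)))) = 23 / 5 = 4.60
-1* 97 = -97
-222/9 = -74/3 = -24.67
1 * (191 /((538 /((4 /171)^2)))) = 1528 /7865829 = 0.00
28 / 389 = 0.07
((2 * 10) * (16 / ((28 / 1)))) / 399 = 80 / 2793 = 0.03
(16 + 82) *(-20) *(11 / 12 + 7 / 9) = -29890 / 9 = -3321.11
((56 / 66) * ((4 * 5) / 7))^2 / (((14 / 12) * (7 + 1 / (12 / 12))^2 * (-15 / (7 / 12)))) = -10 / 3267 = -0.00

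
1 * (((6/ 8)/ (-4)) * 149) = -447/ 16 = -27.94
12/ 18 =2/ 3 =0.67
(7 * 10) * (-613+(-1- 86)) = -49000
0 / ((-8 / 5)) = 0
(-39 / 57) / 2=-13 / 38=-0.34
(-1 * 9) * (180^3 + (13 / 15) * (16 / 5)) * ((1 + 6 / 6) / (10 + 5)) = -874800416 / 125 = -6998403.33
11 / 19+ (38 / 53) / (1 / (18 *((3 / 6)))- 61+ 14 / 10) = 1528201 / 2695739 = 0.57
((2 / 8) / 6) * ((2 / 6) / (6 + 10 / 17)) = 17 / 8064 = 0.00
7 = 7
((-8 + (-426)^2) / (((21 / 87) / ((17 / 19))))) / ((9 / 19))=1420059.11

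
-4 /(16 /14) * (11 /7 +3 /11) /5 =-71 /55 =-1.29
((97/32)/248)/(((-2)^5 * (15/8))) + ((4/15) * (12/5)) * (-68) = -103612901/2380800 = -43.52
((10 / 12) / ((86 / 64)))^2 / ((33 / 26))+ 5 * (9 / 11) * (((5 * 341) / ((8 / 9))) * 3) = 103420569925 / 4393224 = 23540.93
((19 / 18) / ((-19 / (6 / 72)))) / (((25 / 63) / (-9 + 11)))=-7 / 300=-0.02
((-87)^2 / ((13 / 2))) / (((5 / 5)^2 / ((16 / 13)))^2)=3875328 / 2197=1763.92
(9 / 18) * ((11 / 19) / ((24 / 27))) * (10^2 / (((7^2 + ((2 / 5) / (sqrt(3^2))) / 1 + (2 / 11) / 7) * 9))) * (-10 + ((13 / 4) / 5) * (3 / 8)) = -99162525 / 138086528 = -0.72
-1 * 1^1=-1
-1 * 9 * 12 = -108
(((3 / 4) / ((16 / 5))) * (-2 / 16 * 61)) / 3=-305 / 512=-0.60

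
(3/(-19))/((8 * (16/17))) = -51/2432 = -0.02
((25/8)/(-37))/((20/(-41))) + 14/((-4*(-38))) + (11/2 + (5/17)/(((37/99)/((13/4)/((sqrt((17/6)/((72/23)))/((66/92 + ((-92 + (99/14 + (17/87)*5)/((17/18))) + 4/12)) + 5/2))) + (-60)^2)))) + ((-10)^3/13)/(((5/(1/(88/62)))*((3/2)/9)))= 151692878945/54687776 - 122472412920*sqrt(1173)/19520916247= 2558.92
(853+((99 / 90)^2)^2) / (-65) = -8544641 / 650000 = -13.15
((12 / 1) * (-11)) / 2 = -66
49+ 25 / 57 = 2818 / 57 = 49.44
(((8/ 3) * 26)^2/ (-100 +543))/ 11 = 43264/ 43857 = 0.99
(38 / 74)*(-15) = -285 / 37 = -7.70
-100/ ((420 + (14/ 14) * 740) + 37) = -100/ 1197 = -0.08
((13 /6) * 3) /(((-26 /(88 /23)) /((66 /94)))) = -726 /1081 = -0.67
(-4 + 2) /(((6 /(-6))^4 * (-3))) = 2 /3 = 0.67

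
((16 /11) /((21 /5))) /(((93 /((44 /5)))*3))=64 /5859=0.01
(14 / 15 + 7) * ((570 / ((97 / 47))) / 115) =212534 / 11155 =19.05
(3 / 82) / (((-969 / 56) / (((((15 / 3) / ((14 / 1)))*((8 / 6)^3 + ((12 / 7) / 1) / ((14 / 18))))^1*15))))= -17800 / 343539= -0.05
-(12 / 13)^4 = -20736 / 28561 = -0.73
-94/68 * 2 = -47/17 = -2.76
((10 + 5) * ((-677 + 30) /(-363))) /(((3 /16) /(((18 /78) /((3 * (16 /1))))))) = 3235 /4719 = 0.69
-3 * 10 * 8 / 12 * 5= -100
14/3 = 4.67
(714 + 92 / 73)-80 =46374 / 73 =635.26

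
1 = 1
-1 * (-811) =811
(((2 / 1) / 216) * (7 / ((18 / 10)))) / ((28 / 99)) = 55 / 432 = 0.13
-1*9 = -9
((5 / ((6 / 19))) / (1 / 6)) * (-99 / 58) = -9405 / 58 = -162.16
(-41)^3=-68921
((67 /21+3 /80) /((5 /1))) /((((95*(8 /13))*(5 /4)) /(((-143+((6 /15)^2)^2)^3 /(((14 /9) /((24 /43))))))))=-452731138807884067989 /48868408203125000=-9264.29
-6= -6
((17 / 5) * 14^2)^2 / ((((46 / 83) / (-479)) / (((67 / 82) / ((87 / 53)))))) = -391844966396492 / 2051025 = -191048361.87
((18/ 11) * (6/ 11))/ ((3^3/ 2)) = 0.07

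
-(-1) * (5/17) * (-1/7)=-0.04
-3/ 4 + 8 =29/ 4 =7.25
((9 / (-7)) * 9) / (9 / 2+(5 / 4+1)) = -12 / 7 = -1.71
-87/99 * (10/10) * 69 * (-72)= 48024/11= 4365.82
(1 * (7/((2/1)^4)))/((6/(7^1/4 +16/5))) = 231/640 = 0.36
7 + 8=15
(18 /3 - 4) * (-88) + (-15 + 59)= -132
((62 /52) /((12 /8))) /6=31 /234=0.13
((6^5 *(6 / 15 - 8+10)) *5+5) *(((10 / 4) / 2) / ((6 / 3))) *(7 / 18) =22681.22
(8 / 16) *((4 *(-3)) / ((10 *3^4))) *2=-2 / 135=-0.01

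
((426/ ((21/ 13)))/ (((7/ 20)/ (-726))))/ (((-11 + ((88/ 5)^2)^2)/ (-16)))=24367200000/ 267106399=91.23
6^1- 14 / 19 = 100 / 19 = 5.26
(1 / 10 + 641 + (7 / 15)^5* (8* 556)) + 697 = 2181754447 / 1518750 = 1436.55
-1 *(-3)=3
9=9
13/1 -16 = -3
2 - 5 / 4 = 3 / 4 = 0.75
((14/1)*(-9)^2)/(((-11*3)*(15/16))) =-2016/55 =-36.65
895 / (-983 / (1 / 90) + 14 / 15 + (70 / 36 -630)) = -80550 / 8018741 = -0.01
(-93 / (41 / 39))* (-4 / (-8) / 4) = -3627 / 328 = -11.06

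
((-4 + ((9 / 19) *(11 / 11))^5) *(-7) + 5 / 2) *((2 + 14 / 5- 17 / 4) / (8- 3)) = 1652368883 / 495219800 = 3.34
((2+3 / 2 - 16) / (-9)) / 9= 25 / 162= 0.15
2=2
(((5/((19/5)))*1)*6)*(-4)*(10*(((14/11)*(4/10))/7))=-4800/209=-22.97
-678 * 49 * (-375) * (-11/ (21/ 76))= -495957000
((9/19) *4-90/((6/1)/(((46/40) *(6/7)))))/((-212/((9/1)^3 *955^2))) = 2279826285525/56392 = 40428186.37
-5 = -5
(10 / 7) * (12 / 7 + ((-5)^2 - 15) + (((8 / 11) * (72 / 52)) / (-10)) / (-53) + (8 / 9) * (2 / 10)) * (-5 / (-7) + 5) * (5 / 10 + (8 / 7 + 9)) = 169237001200 / 163774611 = 1033.35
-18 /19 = -0.95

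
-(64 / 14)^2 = -1024 / 49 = -20.90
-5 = -5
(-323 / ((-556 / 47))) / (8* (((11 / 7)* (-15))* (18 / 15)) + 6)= -106267 / 857352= -0.12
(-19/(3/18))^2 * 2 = 25992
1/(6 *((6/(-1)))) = -1/36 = -0.03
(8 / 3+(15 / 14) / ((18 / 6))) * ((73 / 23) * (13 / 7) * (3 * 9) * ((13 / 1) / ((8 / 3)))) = 42303573 / 18032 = 2346.03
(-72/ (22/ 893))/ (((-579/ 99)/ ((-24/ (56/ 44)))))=-12730608/ 1351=-9423.10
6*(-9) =-54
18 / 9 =2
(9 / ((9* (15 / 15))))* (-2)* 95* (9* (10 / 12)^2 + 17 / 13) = -37335 / 26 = -1435.96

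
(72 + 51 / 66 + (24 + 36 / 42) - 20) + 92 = 26123 / 154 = 169.63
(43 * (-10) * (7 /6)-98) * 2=-3598 /3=-1199.33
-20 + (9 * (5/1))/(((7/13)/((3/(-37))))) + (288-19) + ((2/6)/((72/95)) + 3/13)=176650385/727272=242.89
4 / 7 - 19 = -129 / 7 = -18.43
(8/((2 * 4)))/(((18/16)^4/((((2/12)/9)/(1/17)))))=34816/177147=0.20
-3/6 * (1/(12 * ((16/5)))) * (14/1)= -35/192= -0.18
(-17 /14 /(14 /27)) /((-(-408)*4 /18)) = -81 /3136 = -0.03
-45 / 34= -1.32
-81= -81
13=13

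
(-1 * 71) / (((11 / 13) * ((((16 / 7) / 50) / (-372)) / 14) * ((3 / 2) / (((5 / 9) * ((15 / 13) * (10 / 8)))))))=337028125 / 66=5106486.74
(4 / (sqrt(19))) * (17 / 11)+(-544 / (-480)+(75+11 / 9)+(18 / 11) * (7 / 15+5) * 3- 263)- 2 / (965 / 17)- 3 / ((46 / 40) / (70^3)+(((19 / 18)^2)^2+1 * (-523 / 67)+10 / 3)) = -147000211536436026904 / 930882669030793215+68 * sqrt(19) / 209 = -156.50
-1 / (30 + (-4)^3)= 1 / 34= 0.03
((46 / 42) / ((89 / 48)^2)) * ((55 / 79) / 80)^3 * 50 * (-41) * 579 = -54504150525 / 218700267464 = -0.25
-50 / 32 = -25 / 16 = -1.56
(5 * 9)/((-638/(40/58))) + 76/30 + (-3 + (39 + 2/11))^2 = 2002059128/1526415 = 1311.61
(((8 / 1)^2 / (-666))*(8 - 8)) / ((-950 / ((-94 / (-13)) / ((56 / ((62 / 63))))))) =0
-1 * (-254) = 254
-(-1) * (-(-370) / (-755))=-74 / 151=-0.49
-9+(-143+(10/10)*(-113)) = -265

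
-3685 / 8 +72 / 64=-919 / 2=-459.50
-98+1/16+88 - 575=-9359/16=-584.94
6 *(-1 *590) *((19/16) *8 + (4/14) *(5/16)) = -475245/14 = -33946.07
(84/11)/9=28/33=0.85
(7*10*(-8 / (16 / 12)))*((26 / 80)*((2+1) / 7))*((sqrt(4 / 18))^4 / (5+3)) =-13 / 36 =-0.36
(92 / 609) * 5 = 460 / 609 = 0.76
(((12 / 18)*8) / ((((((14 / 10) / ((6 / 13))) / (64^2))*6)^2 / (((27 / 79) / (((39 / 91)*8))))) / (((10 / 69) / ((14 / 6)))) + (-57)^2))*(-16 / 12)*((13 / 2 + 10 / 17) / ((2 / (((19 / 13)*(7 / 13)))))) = -268880052224000 / 44045159865999721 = -0.01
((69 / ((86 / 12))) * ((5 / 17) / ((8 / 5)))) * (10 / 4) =25875 / 5848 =4.42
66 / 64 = 33 / 32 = 1.03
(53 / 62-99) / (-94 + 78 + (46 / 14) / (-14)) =298165 / 49321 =6.05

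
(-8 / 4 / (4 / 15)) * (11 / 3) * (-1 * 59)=1622.50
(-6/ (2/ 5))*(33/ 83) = -495/ 83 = -5.96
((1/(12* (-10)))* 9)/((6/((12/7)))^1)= -3/140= -0.02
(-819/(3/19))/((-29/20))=103740/29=3577.24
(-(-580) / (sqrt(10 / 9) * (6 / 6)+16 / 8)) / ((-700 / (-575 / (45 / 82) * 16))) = 875104 / 91 - 437552 * sqrt(10) / 273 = 4548.17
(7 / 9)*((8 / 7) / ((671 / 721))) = 5768 / 6039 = 0.96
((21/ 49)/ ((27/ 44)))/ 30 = 22/ 945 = 0.02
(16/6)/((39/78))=5.33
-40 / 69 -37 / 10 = -2953 / 690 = -4.28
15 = 15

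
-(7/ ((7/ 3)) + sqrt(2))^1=-3 - sqrt(2)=-4.41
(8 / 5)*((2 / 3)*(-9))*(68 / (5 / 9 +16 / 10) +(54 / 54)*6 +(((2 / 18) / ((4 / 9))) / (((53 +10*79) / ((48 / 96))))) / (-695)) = -34140690526 / 94718075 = -360.45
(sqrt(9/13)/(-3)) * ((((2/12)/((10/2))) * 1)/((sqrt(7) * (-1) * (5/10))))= 0.01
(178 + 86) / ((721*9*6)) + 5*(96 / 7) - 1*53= 14441 / 927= 15.58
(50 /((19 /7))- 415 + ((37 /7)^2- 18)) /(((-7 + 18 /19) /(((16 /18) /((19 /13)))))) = 37436048 /963585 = 38.85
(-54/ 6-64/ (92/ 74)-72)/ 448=-3047/ 10304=-0.30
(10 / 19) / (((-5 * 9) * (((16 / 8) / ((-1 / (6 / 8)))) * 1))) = 4 / 513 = 0.01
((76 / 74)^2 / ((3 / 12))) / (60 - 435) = -0.01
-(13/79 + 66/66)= -92/79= -1.16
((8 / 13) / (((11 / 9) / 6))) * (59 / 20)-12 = -2208 / 715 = -3.09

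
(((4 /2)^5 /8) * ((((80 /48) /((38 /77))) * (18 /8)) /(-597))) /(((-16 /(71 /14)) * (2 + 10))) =3905 /2903808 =0.00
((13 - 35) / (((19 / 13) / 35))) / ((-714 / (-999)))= -238095 / 323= -737.14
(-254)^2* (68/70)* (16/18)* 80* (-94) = -26392721408/63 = -418932085.84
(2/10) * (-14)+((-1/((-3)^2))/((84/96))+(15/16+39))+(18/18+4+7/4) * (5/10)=203543/5040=40.39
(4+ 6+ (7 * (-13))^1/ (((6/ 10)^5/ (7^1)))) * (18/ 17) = -3976390/ 459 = -8663.16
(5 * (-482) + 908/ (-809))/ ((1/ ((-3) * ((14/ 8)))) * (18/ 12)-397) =13654186/ 2249829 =6.07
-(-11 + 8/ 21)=10.62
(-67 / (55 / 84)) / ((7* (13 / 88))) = -6432 / 65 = -98.95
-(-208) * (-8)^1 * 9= -14976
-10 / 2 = -5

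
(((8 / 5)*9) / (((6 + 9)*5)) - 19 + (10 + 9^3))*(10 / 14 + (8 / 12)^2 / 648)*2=218968376 / 212625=1029.83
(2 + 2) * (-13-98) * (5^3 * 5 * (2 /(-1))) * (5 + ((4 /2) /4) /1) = 3052500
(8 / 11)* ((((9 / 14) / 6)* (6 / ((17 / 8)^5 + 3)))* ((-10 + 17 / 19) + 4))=-114425856 / 2221069543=-0.05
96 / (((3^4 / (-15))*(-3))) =160 / 27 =5.93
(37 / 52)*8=74 / 13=5.69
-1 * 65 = -65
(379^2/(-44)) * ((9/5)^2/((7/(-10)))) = 15110.29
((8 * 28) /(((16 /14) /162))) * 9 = 285768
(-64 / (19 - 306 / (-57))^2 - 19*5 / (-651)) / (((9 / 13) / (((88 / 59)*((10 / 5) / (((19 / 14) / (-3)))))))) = -1282327904 / 3528728109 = -0.36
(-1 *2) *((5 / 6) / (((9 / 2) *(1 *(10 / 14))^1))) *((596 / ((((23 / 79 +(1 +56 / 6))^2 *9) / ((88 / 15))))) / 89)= -1145647888 / 57134244645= -0.02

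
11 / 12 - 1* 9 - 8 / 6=-9.42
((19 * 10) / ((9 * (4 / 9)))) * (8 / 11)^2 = 3040 / 121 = 25.12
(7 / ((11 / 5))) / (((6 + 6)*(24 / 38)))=665 / 1584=0.42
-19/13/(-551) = 1/377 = 0.00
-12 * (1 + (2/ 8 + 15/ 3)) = -75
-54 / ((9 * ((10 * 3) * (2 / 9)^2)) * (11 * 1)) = -81 / 220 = -0.37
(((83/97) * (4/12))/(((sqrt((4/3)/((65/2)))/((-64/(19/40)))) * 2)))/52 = -1.82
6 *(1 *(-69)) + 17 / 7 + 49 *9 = 206 / 7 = 29.43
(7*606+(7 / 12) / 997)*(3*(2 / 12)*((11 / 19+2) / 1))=2486813455 / 454632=5469.95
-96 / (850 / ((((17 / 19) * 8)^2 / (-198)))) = 8704 / 297825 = 0.03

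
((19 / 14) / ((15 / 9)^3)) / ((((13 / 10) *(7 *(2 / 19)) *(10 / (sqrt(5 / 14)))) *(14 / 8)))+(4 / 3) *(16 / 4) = 9747 *sqrt(70) / 7803250+16 / 3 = 5.34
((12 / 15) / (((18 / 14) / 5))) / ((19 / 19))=28 / 9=3.11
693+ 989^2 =978814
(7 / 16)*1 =7 / 16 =0.44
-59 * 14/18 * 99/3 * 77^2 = -26935447/3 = -8978482.33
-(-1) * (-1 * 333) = -333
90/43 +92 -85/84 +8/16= 338015/3612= 93.58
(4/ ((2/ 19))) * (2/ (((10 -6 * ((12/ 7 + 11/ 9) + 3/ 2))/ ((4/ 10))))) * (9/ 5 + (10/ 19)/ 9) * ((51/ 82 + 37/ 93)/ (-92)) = 86503571/ 2295521325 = 0.04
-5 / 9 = -0.56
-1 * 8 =-8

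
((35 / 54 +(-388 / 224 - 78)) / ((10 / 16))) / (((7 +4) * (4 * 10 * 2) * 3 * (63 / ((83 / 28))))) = -396989 / 176033088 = -0.00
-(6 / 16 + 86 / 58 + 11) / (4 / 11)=-32813 / 928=-35.36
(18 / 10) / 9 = 1 / 5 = 0.20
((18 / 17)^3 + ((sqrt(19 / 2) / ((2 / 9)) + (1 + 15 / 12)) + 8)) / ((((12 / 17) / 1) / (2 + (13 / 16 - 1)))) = 6518069 / 221952 + 1479 * sqrt(38) / 256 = 64.98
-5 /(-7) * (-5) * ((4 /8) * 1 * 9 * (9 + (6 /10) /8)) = -16335 /112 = -145.85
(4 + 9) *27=351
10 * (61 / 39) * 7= 4270 / 39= 109.49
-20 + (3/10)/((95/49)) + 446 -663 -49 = -271553/950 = -285.85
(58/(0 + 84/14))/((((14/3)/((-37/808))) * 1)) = -0.09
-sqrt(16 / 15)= -4*sqrt(15) / 15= -1.03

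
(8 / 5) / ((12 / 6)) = 4 / 5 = 0.80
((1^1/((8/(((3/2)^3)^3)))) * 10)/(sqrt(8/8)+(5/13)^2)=16632135/397312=41.86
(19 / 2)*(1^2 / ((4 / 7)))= 16.62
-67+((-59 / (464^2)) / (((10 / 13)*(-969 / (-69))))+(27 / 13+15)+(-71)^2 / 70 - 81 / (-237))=22.43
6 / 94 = 3 / 47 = 0.06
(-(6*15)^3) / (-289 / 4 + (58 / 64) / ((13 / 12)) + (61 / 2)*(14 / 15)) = 16974.49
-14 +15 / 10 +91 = 157 / 2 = 78.50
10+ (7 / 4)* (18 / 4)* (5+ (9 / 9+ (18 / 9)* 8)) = 733 / 4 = 183.25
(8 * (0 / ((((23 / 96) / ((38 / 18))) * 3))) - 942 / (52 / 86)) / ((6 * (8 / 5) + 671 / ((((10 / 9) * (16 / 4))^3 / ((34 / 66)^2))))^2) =-3345903616000000 / 290404009782471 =-11.52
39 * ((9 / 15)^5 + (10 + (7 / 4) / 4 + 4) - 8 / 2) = 20504757 / 50000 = 410.10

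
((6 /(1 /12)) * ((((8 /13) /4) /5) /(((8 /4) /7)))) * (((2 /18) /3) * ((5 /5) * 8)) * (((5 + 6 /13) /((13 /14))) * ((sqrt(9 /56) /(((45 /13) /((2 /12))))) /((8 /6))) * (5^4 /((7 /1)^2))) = 7100 * sqrt(14) /10647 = 2.50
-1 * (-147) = 147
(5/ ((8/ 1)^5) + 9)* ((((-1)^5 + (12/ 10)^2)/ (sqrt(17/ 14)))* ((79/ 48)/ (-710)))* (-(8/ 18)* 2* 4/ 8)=256282873* sqrt(238)/ 1067876352000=0.00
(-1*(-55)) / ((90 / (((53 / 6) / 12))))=583 / 1296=0.45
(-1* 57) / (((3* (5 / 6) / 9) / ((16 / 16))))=-205.20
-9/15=-3/5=-0.60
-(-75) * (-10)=-750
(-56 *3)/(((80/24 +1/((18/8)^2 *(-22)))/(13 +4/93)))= -30261924/45911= -659.14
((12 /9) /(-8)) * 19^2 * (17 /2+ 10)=-13357 /12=-1113.08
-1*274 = -274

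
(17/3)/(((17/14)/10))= 140/3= 46.67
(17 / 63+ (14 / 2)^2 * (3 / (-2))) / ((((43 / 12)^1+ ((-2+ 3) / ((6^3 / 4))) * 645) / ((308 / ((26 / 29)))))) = -11773652 / 7267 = -1620.15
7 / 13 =0.54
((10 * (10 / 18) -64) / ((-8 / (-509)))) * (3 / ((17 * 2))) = -133867 / 408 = -328.11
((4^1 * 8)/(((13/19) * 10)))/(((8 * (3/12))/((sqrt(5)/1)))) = 152 * sqrt(5)/65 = 5.23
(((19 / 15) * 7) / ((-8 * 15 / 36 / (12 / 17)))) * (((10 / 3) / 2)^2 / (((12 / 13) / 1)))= -1729 / 306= -5.65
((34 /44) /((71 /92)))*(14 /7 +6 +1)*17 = 119646 /781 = 153.20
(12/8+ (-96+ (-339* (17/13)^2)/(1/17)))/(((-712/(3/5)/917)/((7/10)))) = 12952084887/2406560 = 5381.99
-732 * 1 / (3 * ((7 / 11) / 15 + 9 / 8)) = -322080 / 1541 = -209.01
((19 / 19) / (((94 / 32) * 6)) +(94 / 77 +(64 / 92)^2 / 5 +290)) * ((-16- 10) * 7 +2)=-100407928704 / 1914451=-52447.37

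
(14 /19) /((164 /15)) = 105 /1558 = 0.07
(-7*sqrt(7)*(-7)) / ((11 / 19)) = 931*sqrt(7) / 11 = 223.93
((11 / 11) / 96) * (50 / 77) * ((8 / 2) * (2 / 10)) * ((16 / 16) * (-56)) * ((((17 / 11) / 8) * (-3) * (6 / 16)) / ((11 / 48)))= 765 / 2662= 0.29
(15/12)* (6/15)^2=0.20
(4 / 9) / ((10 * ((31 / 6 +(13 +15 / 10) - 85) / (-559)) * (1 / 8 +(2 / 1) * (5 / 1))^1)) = 2236 / 59535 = 0.04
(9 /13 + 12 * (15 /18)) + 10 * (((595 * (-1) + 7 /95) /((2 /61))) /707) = -6135941 /24947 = -245.96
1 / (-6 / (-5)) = 0.83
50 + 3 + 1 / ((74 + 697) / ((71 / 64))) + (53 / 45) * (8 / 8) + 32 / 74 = 1495590253 / 27385920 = 54.61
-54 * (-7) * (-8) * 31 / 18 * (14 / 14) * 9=-46872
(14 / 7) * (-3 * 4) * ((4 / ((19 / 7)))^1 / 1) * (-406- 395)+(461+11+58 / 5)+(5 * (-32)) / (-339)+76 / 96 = 7423888589 / 257640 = 28814.97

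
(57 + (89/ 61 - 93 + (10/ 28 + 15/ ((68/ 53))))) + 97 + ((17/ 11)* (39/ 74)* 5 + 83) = 1909494051/ 11817652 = 161.58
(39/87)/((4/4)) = 13/29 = 0.45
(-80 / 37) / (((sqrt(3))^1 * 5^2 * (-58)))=8 * sqrt(3) / 16095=0.00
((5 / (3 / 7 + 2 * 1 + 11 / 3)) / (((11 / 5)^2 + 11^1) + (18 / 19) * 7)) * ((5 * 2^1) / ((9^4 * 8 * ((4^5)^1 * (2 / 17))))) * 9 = 1413125 / 2719777554432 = 0.00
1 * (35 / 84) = 5 / 12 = 0.42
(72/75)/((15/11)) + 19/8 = 3079/1000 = 3.08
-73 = -73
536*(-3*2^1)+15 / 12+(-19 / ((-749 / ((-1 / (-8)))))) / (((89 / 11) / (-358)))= -428615605 / 133322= -3214.89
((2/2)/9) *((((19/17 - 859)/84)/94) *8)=-14584/151011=-0.10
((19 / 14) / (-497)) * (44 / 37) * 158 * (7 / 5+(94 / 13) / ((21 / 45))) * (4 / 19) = -106880048 / 58568965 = -1.82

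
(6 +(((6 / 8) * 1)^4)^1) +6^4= 1302.32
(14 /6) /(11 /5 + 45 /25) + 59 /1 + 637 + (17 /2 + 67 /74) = 313459 /444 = 705.99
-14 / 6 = -2.33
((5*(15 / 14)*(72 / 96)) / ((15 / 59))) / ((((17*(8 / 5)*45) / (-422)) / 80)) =-311225 / 714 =-435.89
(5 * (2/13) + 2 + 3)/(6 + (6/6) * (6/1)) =25/52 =0.48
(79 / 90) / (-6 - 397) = -79 / 36270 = -0.00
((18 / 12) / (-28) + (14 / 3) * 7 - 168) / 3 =-22745 / 504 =-45.13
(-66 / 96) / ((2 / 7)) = -77 / 32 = -2.41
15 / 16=0.94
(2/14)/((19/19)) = 1/7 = 0.14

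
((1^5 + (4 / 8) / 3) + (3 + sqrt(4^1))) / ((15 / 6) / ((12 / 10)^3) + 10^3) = 2664 / 432625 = 0.01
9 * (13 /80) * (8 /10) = 117 /100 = 1.17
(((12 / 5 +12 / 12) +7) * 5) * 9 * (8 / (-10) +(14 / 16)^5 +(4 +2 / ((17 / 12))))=1670017167 / 696320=2398.35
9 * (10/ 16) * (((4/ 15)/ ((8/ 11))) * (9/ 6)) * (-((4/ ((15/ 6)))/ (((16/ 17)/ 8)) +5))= -9207/ 160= -57.54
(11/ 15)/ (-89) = -11/ 1335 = -0.01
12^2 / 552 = 6 / 23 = 0.26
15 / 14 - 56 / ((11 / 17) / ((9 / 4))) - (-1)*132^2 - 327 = 2603115 / 154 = 16903.34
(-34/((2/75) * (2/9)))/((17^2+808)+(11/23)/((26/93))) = -3431025/657029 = -5.22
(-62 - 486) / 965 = -548 / 965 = -0.57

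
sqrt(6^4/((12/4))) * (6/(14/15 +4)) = 540 * sqrt(3)/37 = 25.28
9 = 9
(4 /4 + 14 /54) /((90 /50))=170 /243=0.70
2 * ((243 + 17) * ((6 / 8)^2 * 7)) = 2047.50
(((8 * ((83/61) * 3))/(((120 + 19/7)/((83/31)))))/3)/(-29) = -385784/47106701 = -0.01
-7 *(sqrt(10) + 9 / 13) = -7 *sqrt(10) - 63 / 13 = -26.98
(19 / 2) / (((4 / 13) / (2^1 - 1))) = 247 / 8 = 30.88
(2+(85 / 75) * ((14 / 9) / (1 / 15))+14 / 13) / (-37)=-0.80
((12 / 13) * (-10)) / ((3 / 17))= -680 / 13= -52.31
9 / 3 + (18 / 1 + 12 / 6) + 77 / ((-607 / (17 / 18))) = 249989 / 10926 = 22.88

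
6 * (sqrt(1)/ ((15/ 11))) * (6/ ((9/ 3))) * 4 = 176/ 5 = 35.20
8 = 8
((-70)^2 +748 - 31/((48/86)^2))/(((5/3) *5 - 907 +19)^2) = 3195929/445716544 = 0.01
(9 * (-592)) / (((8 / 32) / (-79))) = 1683648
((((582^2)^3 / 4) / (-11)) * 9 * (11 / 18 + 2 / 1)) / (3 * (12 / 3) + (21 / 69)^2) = -120781787014262007864 / 70367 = -1716454971993434.53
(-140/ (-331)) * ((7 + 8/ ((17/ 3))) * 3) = 60060/ 5627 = 10.67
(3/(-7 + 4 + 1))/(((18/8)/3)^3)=-32/9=-3.56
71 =71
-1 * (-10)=10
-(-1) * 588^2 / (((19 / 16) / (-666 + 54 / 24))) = -3671801280 / 19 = -193252698.95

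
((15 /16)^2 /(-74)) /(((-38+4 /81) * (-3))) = -6075 /58233856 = -0.00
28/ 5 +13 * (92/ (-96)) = -823/ 120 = -6.86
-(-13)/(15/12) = 52/5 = 10.40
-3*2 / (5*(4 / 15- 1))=18 / 11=1.64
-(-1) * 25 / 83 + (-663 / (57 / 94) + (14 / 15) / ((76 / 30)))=-90694 / 83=-1092.70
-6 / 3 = -2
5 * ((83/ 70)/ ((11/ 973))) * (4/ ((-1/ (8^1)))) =-184592/ 11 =-16781.09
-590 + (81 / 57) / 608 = -6815653 / 11552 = -590.00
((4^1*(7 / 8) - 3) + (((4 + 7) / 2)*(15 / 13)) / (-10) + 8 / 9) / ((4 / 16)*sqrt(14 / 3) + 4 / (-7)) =-19768 / 1599 - 17297*sqrt(42) / 9594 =-24.05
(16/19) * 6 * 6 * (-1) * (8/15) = -1536/95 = -16.17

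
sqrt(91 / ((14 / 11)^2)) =11 *sqrt(91) / 14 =7.50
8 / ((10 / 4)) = 16 / 5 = 3.20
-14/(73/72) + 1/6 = -5975/438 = -13.64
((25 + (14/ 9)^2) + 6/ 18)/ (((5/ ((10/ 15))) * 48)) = 281/ 3645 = 0.08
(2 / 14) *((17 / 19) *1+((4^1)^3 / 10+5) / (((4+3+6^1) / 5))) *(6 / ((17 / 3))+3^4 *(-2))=-187776 / 1547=-121.38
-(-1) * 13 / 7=13 / 7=1.86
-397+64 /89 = -35269 /89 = -396.28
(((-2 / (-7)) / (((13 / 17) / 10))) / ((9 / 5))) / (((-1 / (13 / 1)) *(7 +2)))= -3.00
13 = 13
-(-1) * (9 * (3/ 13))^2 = 729/ 169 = 4.31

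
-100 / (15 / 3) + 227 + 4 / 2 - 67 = 142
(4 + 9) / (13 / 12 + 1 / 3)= 156 / 17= 9.18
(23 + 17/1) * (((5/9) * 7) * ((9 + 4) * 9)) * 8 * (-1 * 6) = -873600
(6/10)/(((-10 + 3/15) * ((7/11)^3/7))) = -3993/2401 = -1.66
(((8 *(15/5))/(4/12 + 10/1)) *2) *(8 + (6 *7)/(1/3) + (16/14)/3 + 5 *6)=165696/217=763.58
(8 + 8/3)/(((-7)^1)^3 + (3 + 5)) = -32/1005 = -0.03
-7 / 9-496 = -4471 / 9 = -496.78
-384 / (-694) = 192 / 347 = 0.55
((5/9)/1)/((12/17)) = 85/108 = 0.79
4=4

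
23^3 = 12167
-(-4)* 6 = 24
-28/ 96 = -7/ 24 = -0.29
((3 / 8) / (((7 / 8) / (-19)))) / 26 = -57 / 182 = -0.31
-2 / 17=-0.12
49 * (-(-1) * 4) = 196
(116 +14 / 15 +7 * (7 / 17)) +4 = 123.82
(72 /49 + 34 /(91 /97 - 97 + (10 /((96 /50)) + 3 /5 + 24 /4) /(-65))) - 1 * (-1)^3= 580804933 /274467277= 2.12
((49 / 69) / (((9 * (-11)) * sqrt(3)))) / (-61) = 49 * sqrt(3) / 1250073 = 0.00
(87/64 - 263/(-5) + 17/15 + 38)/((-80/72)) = -268107/3200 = -83.78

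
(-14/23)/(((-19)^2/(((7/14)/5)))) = -7/41515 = -0.00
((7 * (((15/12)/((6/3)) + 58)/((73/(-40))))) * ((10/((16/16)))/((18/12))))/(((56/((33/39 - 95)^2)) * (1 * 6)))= -487947600/12337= -39551.56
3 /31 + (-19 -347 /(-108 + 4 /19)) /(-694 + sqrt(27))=96957* sqrt(3) /986335232 + 1827158331 /15288196096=0.12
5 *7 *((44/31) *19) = 29260/31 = 943.87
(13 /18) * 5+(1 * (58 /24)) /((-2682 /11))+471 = 474.60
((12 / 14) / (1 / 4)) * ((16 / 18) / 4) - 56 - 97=-3197 / 21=-152.24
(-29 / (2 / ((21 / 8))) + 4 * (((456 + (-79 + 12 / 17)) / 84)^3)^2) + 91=70195758861028721459113 / 2119870119423845376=33113.24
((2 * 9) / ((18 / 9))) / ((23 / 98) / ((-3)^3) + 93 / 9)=0.87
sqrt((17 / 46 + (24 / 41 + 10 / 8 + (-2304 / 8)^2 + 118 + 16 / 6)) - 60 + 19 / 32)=sqrt(42517039998534) / 22632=288.11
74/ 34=37/ 17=2.18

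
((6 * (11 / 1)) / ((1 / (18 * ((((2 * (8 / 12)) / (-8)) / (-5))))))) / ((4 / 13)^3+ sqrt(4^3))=24167 / 4900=4.93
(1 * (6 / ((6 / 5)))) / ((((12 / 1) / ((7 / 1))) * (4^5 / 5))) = 175 / 12288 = 0.01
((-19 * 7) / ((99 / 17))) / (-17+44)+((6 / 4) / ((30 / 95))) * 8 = 99313 / 2673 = 37.15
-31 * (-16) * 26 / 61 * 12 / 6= 25792 / 61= 422.82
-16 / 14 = -8 / 7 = -1.14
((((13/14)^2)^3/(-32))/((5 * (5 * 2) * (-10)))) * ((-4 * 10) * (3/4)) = -14480427/12047257600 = -0.00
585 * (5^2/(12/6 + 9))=14625/11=1329.55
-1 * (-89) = 89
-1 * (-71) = 71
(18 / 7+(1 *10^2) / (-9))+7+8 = 407 / 63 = 6.46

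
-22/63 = -0.35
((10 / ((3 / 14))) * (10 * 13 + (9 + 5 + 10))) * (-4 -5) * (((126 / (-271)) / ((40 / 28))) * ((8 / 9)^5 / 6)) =3461742592 / 1778031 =1946.95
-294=-294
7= 7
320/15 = 64/3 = 21.33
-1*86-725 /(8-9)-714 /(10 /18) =-3231 /5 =-646.20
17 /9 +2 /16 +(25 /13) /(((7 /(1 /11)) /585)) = 92165 /5544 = 16.62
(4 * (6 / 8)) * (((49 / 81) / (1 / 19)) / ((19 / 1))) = 1.81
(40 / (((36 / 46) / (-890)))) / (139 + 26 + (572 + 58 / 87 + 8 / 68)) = -6959800 / 112881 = -61.66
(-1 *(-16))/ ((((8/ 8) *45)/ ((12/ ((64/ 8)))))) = 8/ 15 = 0.53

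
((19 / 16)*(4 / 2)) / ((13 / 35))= 665 / 104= 6.39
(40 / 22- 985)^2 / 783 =12996025 / 10527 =1234.54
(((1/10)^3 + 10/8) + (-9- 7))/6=-14749/6000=-2.46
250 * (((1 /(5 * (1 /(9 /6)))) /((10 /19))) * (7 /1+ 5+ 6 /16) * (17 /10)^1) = 95931 /32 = 2997.84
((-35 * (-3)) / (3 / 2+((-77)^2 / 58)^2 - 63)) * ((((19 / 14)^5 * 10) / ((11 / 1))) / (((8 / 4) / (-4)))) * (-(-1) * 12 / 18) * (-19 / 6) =197827929605 / 1107555479646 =0.18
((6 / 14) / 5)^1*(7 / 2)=3 / 10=0.30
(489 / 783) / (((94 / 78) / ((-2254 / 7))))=-682318 / 4089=-166.87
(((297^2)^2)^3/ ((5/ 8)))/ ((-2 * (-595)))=1884245050438765844170375448964/ 2975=633359680819753224931218600.00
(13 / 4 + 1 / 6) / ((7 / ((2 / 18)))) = 41 / 756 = 0.05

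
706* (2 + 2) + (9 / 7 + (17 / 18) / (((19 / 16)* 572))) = 483607219 / 171171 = 2825.29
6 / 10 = 3 / 5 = 0.60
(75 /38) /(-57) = -25 /722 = -0.03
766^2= 586756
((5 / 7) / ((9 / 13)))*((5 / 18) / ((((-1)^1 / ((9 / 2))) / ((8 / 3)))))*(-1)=650 / 189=3.44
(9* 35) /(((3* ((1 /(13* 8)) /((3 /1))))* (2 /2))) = 32760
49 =49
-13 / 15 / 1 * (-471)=408.20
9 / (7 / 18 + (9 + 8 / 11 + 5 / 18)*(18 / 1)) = 1782 / 35735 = 0.05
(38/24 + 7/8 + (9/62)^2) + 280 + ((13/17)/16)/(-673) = 149078595131/527750448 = 282.48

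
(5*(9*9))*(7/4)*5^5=8859375/4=2214843.75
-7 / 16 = -0.44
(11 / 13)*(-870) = -9570 / 13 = -736.15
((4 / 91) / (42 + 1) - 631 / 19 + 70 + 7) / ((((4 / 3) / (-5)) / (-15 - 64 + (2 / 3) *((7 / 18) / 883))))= 403412795720 / 31096611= 12972.89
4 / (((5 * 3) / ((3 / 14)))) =2 / 35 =0.06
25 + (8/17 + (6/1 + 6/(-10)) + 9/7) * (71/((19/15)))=963479/2261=426.13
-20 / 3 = -6.67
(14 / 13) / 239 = 14 / 3107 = 0.00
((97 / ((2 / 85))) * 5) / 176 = 41225 / 352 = 117.12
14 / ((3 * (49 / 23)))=46 / 21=2.19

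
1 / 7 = 0.14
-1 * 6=-6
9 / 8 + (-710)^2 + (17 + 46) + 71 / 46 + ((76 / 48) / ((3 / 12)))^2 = 834964771 / 1656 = 504205.78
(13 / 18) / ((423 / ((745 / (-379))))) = -9685 / 2885706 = -0.00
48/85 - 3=-207/85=-2.44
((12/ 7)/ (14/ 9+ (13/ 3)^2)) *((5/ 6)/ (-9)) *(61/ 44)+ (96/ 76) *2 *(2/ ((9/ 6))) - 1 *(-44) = 47.36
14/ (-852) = -7/ 426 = -0.02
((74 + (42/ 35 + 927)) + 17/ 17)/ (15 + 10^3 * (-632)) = -5016/ 3159925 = -0.00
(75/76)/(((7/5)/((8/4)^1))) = 375/266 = 1.41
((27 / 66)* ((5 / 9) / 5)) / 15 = 1 / 330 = 0.00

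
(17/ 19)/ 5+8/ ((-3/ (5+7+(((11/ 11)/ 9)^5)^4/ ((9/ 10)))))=-992320812433685585674021/ 31184411902481022374565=-31.82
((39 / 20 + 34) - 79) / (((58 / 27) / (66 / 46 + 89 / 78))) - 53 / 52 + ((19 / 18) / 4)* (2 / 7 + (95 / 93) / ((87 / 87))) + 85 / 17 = -192218888401 / 4064271120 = -47.29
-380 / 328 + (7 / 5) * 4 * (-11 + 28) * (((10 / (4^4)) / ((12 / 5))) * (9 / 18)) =-12085 / 31488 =-0.38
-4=-4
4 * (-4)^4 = 1024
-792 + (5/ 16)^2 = -202727/ 256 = -791.90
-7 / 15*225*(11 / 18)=-385 / 6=-64.17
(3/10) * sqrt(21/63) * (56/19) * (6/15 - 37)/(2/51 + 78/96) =-4181184 * sqrt(3)/330125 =-21.94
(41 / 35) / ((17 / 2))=82 / 595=0.14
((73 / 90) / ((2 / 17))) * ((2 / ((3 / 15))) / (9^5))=0.00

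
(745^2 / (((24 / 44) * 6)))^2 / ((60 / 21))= 52184135955875 / 5184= 10066384250.75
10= 10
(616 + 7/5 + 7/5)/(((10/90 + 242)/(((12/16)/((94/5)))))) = 41769/409652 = 0.10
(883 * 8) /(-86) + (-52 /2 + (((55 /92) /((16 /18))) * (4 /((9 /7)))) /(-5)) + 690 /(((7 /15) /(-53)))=-4346139977 /55384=-78472.84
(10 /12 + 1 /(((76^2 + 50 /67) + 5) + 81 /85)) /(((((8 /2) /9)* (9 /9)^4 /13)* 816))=1070527445 /35830529536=0.03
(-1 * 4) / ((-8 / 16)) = 8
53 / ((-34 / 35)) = -54.56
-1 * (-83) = 83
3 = 3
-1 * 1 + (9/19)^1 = -10/19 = -0.53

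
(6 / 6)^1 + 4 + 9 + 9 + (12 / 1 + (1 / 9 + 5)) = 361 / 9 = 40.11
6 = 6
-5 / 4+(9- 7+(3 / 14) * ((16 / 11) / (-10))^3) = 3490803 / 4658500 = 0.75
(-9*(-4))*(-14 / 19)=-504 / 19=-26.53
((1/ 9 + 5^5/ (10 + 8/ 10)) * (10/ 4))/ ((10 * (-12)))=-15631/ 2592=-6.03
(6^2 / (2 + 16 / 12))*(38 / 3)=684 / 5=136.80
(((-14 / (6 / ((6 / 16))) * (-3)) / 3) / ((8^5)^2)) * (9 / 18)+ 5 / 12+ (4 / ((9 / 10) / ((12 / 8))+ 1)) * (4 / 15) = 55834574869 / 51539607552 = 1.08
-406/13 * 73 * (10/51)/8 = -74095/1326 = -55.88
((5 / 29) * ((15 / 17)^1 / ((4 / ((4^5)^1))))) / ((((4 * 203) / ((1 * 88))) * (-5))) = -84480 / 100079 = -0.84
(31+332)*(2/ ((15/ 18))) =4356/ 5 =871.20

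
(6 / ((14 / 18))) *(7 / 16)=27 / 8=3.38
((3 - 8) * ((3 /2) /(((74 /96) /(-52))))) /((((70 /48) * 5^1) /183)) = 16443648 /1295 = 12697.80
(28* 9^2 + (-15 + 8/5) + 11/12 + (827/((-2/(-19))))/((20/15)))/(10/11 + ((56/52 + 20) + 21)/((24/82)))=139817821/2482570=56.32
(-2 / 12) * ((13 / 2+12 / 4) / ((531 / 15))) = -0.04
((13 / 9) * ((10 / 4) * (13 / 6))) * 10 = 4225 / 54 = 78.24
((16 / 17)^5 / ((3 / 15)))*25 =131072000 / 1419857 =92.31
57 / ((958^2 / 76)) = 1083 / 229441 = 0.00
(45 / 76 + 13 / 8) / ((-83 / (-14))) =2359 / 6308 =0.37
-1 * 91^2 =-8281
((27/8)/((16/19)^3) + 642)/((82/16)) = 21222249/167936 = 126.37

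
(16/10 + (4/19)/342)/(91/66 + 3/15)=572044/564243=1.01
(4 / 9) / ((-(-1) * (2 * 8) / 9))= 1 / 4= 0.25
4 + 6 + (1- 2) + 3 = 12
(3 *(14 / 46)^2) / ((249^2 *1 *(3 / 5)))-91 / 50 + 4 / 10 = -2328683309 / 1639926450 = -1.42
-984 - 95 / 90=-17731 / 18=-985.06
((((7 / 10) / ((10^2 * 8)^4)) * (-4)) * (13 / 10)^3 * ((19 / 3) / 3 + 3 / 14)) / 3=-643721 / 55296000000000000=-0.00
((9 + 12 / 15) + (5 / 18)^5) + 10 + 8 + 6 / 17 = 28.15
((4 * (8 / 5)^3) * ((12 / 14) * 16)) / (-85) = -196608 / 74375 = -2.64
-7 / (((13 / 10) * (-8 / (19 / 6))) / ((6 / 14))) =95 / 104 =0.91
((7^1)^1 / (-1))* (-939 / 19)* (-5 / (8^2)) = -32865 / 1216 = -27.03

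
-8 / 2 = -4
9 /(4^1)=9 /4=2.25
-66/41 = -1.61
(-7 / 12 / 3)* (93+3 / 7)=-109 / 6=-18.17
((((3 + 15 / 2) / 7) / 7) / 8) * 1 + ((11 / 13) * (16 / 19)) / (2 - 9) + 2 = 53253 / 27664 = 1.92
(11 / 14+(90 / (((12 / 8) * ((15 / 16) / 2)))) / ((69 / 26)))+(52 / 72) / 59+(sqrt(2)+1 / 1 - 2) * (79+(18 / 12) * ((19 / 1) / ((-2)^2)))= -25370419 / 683928+689 * sqrt(2) / 8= 84.70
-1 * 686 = -686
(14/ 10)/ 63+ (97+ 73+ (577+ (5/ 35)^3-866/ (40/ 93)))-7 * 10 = -82510871/ 61740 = -1336.42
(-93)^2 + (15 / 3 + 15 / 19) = 8654.79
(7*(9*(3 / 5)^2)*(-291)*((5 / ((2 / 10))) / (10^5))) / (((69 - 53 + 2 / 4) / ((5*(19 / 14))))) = -149283 / 220000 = -0.68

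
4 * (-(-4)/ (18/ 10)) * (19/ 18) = 760/ 81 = 9.38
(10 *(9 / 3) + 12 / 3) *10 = 340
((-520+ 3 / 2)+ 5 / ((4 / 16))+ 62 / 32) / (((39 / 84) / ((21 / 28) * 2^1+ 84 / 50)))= -1768557 / 520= -3401.07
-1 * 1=-1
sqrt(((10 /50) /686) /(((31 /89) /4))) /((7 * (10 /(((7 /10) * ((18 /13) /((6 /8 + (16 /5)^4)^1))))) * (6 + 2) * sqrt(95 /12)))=45 * sqrt(2201682) /198116161334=0.00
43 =43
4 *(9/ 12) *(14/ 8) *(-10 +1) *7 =-1323/ 4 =-330.75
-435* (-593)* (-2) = -515910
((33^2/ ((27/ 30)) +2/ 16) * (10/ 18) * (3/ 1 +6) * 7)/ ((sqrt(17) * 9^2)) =112945 * sqrt(17)/ 3672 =126.82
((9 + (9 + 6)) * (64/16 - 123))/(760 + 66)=-204/59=-3.46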